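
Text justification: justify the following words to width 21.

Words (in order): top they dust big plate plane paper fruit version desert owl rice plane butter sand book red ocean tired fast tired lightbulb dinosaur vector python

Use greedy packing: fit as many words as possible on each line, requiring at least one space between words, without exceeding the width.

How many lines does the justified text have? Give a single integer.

Line 1: ['top', 'they', 'dust', 'big'] (min_width=17, slack=4)
Line 2: ['plate', 'plane', 'paper'] (min_width=17, slack=4)
Line 3: ['fruit', 'version', 'desert'] (min_width=20, slack=1)
Line 4: ['owl', 'rice', 'plane', 'butter'] (min_width=21, slack=0)
Line 5: ['sand', 'book', 'red', 'ocean'] (min_width=19, slack=2)
Line 6: ['tired', 'fast', 'tired'] (min_width=16, slack=5)
Line 7: ['lightbulb', 'dinosaur'] (min_width=18, slack=3)
Line 8: ['vector', 'python'] (min_width=13, slack=8)
Total lines: 8

Answer: 8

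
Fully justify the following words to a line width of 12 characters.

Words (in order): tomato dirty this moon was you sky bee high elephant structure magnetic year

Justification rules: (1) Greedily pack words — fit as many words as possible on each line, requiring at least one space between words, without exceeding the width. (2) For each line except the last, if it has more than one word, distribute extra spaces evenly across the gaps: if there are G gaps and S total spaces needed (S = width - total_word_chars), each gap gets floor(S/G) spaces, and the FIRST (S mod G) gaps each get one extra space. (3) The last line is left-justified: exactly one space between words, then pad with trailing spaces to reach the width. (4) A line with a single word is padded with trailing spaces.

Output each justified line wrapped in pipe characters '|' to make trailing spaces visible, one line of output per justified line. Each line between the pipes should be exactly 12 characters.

Answer: |tomato dirty|
|this    moon|
|was  you sky|
|bee     high|
|elephant    |
|structure   |
|magnetic    |
|year        |

Derivation:
Line 1: ['tomato', 'dirty'] (min_width=12, slack=0)
Line 2: ['this', 'moon'] (min_width=9, slack=3)
Line 3: ['was', 'you', 'sky'] (min_width=11, slack=1)
Line 4: ['bee', 'high'] (min_width=8, slack=4)
Line 5: ['elephant'] (min_width=8, slack=4)
Line 6: ['structure'] (min_width=9, slack=3)
Line 7: ['magnetic'] (min_width=8, slack=4)
Line 8: ['year'] (min_width=4, slack=8)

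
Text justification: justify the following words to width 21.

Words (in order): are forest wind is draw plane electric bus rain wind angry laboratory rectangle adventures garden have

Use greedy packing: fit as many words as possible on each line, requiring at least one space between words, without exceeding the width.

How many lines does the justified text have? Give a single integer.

Answer: 6

Derivation:
Line 1: ['are', 'forest', 'wind', 'is'] (min_width=18, slack=3)
Line 2: ['draw', 'plane', 'electric'] (min_width=19, slack=2)
Line 3: ['bus', 'rain', 'wind', 'angry'] (min_width=19, slack=2)
Line 4: ['laboratory', 'rectangle'] (min_width=20, slack=1)
Line 5: ['adventures', 'garden'] (min_width=17, slack=4)
Line 6: ['have'] (min_width=4, slack=17)
Total lines: 6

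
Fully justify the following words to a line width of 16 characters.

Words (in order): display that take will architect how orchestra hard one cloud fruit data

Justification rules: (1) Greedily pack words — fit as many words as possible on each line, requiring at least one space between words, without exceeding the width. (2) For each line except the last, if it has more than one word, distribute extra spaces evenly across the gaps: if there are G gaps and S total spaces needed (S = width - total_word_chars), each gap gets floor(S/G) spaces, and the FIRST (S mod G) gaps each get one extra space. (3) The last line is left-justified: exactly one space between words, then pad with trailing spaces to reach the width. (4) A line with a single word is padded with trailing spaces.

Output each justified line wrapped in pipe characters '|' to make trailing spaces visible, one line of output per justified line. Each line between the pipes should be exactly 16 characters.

Line 1: ['display', 'that'] (min_width=12, slack=4)
Line 2: ['take', 'will'] (min_width=9, slack=7)
Line 3: ['architect', 'how'] (min_width=13, slack=3)
Line 4: ['orchestra', 'hard'] (min_width=14, slack=2)
Line 5: ['one', 'cloud', 'fruit'] (min_width=15, slack=1)
Line 6: ['data'] (min_width=4, slack=12)

Answer: |display     that|
|take        will|
|architect    how|
|orchestra   hard|
|one  cloud fruit|
|data            |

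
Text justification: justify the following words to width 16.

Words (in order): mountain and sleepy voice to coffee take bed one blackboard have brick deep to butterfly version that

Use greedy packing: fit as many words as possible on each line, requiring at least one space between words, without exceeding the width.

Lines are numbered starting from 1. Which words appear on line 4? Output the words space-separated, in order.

Answer: one blackboard

Derivation:
Line 1: ['mountain', 'and'] (min_width=12, slack=4)
Line 2: ['sleepy', 'voice', 'to'] (min_width=15, slack=1)
Line 3: ['coffee', 'take', 'bed'] (min_width=15, slack=1)
Line 4: ['one', 'blackboard'] (min_width=14, slack=2)
Line 5: ['have', 'brick', 'deep'] (min_width=15, slack=1)
Line 6: ['to', 'butterfly'] (min_width=12, slack=4)
Line 7: ['version', 'that'] (min_width=12, slack=4)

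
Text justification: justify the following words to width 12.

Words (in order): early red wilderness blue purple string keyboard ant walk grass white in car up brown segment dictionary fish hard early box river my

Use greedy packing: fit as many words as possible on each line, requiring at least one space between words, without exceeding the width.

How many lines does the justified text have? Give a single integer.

Answer: 13

Derivation:
Line 1: ['early', 'red'] (min_width=9, slack=3)
Line 2: ['wilderness'] (min_width=10, slack=2)
Line 3: ['blue', 'purple'] (min_width=11, slack=1)
Line 4: ['string'] (min_width=6, slack=6)
Line 5: ['keyboard', 'ant'] (min_width=12, slack=0)
Line 6: ['walk', 'grass'] (min_width=10, slack=2)
Line 7: ['white', 'in', 'car'] (min_width=12, slack=0)
Line 8: ['up', 'brown'] (min_width=8, slack=4)
Line 9: ['segment'] (min_width=7, slack=5)
Line 10: ['dictionary'] (min_width=10, slack=2)
Line 11: ['fish', 'hard'] (min_width=9, slack=3)
Line 12: ['early', 'box'] (min_width=9, slack=3)
Line 13: ['river', 'my'] (min_width=8, slack=4)
Total lines: 13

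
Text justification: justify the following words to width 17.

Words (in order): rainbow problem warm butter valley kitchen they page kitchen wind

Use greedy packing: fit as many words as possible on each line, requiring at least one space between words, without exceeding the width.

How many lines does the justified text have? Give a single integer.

Answer: 5

Derivation:
Line 1: ['rainbow', 'problem'] (min_width=15, slack=2)
Line 2: ['warm', 'butter'] (min_width=11, slack=6)
Line 3: ['valley', 'kitchen'] (min_width=14, slack=3)
Line 4: ['they', 'page', 'kitchen'] (min_width=17, slack=0)
Line 5: ['wind'] (min_width=4, slack=13)
Total lines: 5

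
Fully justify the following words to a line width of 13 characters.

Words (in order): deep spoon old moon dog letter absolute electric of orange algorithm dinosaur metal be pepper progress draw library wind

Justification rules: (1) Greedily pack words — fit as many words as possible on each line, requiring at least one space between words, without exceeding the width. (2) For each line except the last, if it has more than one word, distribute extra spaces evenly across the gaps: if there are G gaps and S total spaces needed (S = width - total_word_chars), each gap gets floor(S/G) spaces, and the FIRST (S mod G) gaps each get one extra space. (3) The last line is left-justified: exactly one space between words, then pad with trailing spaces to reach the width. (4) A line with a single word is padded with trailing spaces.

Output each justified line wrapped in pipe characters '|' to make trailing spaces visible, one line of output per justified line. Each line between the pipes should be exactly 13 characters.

Line 1: ['deep', 'spoon'] (min_width=10, slack=3)
Line 2: ['old', 'moon', 'dog'] (min_width=12, slack=1)
Line 3: ['letter'] (min_width=6, slack=7)
Line 4: ['absolute'] (min_width=8, slack=5)
Line 5: ['electric', 'of'] (min_width=11, slack=2)
Line 6: ['orange'] (min_width=6, slack=7)
Line 7: ['algorithm'] (min_width=9, slack=4)
Line 8: ['dinosaur'] (min_width=8, slack=5)
Line 9: ['metal', 'be'] (min_width=8, slack=5)
Line 10: ['pepper'] (min_width=6, slack=7)
Line 11: ['progress', 'draw'] (min_width=13, slack=0)
Line 12: ['library', 'wind'] (min_width=12, slack=1)

Answer: |deep    spoon|
|old  moon dog|
|letter       |
|absolute     |
|electric   of|
|orange       |
|algorithm    |
|dinosaur     |
|metal      be|
|pepper       |
|progress draw|
|library wind |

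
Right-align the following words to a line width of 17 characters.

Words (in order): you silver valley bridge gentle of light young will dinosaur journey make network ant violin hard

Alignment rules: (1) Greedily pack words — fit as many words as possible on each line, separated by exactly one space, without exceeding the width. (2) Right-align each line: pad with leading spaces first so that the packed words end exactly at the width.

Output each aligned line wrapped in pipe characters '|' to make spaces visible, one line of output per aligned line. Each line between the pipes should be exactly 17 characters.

Line 1: ['you', 'silver', 'valley'] (min_width=17, slack=0)
Line 2: ['bridge', 'gentle', 'of'] (min_width=16, slack=1)
Line 3: ['light', 'young', 'will'] (min_width=16, slack=1)
Line 4: ['dinosaur', 'journey'] (min_width=16, slack=1)
Line 5: ['make', 'network', 'ant'] (min_width=16, slack=1)
Line 6: ['violin', 'hard'] (min_width=11, slack=6)

Answer: |you silver valley|
| bridge gentle of|
| light young will|
| dinosaur journey|
| make network ant|
|      violin hard|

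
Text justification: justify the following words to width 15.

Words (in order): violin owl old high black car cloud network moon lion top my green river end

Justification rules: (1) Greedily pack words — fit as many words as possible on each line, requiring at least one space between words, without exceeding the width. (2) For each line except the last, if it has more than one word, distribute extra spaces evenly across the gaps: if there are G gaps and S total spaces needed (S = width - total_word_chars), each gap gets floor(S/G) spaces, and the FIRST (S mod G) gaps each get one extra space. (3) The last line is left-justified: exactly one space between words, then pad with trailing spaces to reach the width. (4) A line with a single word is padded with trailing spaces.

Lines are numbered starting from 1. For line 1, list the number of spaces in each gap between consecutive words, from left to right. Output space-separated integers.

Line 1: ['violin', 'owl', 'old'] (min_width=14, slack=1)
Line 2: ['high', 'black', 'car'] (min_width=14, slack=1)
Line 3: ['cloud', 'network'] (min_width=13, slack=2)
Line 4: ['moon', 'lion', 'top'] (min_width=13, slack=2)
Line 5: ['my', 'green', 'river'] (min_width=14, slack=1)
Line 6: ['end'] (min_width=3, slack=12)

Answer: 2 1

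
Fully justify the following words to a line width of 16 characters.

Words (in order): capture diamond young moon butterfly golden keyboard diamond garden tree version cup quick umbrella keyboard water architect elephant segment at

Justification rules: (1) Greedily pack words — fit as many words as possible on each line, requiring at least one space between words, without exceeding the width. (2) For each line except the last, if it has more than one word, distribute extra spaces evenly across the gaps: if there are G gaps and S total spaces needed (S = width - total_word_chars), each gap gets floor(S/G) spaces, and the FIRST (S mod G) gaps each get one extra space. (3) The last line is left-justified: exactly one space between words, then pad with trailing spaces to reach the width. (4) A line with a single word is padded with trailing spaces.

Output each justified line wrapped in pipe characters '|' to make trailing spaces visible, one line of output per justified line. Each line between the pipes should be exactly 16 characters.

Line 1: ['capture', 'diamond'] (min_width=15, slack=1)
Line 2: ['young', 'moon'] (min_width=10, slack=6)
Line 3: ['butterfly', 'golden'] (min_width=16, slack=0)
Line 4: ['keyboard', 'diamond'] (min_width=16, slack=0)
Line 5: ['garden', 'tree'] (min_width=11, slack=5)
Line 6: ['version', 'cup'] (min_width=11, slack=5)
Line 7: ['quick', 'umbrella'] (min_width=14, slack=2)
Line 8: ['keyboard', 'water'] (min_width=14, slack=2)
Line 9: ['architect'] (min_width=9, slack=7)
Line 10: ['elephant', 'segment'] (min_width=16, slack=0)
Line 11: ['at'] (min_width=2, slack=14)

Answer: |capture  diamond|
|young       moon|
|butterfly golden|
|keyboard diamond|
|garden      tree|
|version      cup|
|quick   umbrella|
|keyboard   water|
|architect       |
|elephant segment|
|at              |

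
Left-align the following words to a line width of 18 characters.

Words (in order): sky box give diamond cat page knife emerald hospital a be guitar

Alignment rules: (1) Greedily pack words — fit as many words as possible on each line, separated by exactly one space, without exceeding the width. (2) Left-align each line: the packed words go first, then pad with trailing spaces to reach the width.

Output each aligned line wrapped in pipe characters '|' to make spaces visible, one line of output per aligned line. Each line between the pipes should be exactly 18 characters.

Line 1: ['sky', 'box', 'give'] (min_width=12, slack=6)
Line 2: ['diamond', 'cat', 'page'] (min_width=16, slack=2)
Line 3: ['knife', 'emerald'] (min_width=13, slack=5)
Line 4: ['hospital', 'a', 'be'] (min_width=13, slack=5)
Line 5: ['guitar'] (min_width=6, slack=12)

Answer: |sky box give      |
|diamond cat page  |
|knife emerald     |
|hospital a be     |
|guitar            |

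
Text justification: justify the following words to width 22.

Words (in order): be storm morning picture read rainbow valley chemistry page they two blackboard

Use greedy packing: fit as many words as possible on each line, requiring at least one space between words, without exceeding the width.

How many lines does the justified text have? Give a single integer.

Line 1: ['be', 'storm', 'morning'] (min_width=16, slack=6)
Line 2: ['picture', 'read', 'rainbow'] (min_width=20, slack=2)
Line 3: ['valley', 'chemistry', 'page'] (min_width=21, slack=1)
Line 4: ['they', 'two', 'blackboard'] (min_width=19, slack=3)
Total lines: 4

Answer: 4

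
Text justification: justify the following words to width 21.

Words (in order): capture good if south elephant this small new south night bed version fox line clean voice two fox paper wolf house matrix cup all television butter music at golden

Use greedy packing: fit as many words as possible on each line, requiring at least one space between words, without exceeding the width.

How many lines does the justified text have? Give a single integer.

Line 1: ['capture', 'good', 'if', 'south'] (min_width=21, slack=0)
Line 2: ['elephant', 'this', 'small'] (min_width=19, slack=2)
Line 3: ['new', 'south', 'night', 'bed'] (min_width=19, slack=2)
Line 4: ['version', 'fox', 'line'] (min_width=16, slack=5)
Line 5: ['clean', 'voice', 'two', 'fox'] (min_width=19, slack=2)
Line 6: ['paper', 'wolf', 'house'] (min_width=16, slack=5)
Line 7: ['matrix', 'cup', 'all'] (min_width=14, slack=7)
Line 8: ['television', 'butter'] (min_width=17, slack=4)
Line 9: ['music', 'at', 'golden'] (min_width=15, slack=6)
Total lines: 9

Answer: 9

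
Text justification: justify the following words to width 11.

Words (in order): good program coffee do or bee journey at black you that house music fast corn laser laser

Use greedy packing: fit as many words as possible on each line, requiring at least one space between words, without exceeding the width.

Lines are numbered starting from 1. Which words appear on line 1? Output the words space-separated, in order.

Answer: good

Derivation:
Line 1: ['good'] (min_width=4, slack=7)
Line 2: ['program'] (min_width=7, slack=4)
Line 3: ['coffee', 'do'] (min_width=9, slack=2)
Line 4: ['or', 'bee'] (min_width=6, slack=5)
Line 5: ['journey', 'at'] (min_width=10, slack=1)
Line 6: ['black', 'you'] (min_width=9, slack=2)
Line 7: ['that', 'house'] (min_width=10, slack=1)
Line 8: ['music', 'fast'] (min_width=10, slack=1)
Line 9: ['corn', 'laser'] (min_width=10, slack=1)
Line 10: ['laser'] (min_width=5, slack=6)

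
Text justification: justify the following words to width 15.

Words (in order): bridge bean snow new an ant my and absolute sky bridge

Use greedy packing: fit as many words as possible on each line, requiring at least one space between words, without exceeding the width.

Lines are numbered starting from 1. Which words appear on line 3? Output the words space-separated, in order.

Answer: my and absolute

Derivation:
Line 1: ['bridge', 'bean'] (min_width=11, slack=4)
Line 2: ['snow', 'new', 'an', 'ant'] (min_width=15, slack=0)
Line 3: ['my', 'and', 'absolute'] (min_width=15, slack=0)
Line 4: ['sky', 'bridge'] (min_width=10, slack=5)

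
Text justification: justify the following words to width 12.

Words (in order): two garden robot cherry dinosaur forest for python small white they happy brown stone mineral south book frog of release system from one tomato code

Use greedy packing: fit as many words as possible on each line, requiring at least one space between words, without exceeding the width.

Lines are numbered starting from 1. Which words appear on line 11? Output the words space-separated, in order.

Line 1: ['two', 'garden'] (min_width=10, slack=2)
Line 2: ['robot', 'cherry'] (min_width=12, slack=0)
Line 3: ['dinosaur'] (min_width=8, slack=4)
Line 4: ['forest', 'for'] (min_width=10, slack=2)
Line 5: ['python', 'small'] (min_width=12, slack=0)
Line 6: ['white', 'they'] (min_width=10, slack=2)
Line 7: ['happy', 'brown'] (min_width=11, slack=1)
Line 8: ['stone'] (min_width=5, slack=7)
Line 9: ['mineral'] (min_width=7, slack=5)
Line 10: ['south', 'book'] (min_width=10, slack=2)
Line 11: ['frog', 'of'] (min_width=7, slack=5)
Line 12: ['release'] (min_width=7, slack=5)
Line 13: ['system', 'from'] (min_width=11, slack=1)
Line 14: ['one', 'tomato'] (min_width=10, slack=2)
Line 15: ['code'] (min_width=4, slack=8)

Answer: frog of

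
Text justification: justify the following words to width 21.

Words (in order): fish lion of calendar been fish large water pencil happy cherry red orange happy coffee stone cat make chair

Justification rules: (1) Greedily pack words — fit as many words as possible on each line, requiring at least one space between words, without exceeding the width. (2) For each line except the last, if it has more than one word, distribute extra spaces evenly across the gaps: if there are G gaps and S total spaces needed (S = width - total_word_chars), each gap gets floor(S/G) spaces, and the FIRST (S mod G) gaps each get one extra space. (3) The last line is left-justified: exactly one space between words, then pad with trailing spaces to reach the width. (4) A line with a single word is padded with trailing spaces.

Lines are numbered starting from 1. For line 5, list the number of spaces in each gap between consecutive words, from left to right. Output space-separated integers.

Line 1: ['fish', 'lion', 'of', 'calendar'] (min_width=21, slack=0)
Line 2: ['been', 'fish', 'large', 'water'] (min_width=21, slack=0)
Line 3: ['pencil', 'happy', 'cherry'] (min_width=19, slack=2)
Line 4: ['red', 'orange', 'happy'] (min_width=16, slack=5)
Line 5: ['coffee', 'stone', 'cat', 'make'] (min_width=21, slack=0)
Line 6: ['chair'] (min_width=5, slack=16)

Answer: 1 1 1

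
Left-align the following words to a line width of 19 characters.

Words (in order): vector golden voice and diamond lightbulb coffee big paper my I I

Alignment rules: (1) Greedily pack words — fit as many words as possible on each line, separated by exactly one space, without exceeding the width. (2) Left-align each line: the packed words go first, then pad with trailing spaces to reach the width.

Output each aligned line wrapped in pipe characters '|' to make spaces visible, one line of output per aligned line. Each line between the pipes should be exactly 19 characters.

Answer: |vector golden voice|
|and diamond        |
|lightbulb coffee   |
|big paper my I I   |

Derivation:
Line 1: ['vector', 'golden', 'voice'] (min_width=19, slack=0)
Line 2: ['and', 'diamond'] (min_width=11, slack=8)
Line 3: ['lightbulb', 'coffee'] (min_width=16, slack=3)
Line 4: ['big', 'paper', 'my', 'I', 'I'] (min_width=16, slack=3)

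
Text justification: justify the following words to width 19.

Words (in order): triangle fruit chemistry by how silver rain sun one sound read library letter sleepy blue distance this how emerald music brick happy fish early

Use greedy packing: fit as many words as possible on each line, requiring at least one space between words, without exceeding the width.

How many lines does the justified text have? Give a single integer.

Line 1: ['triangle', 'fruit'] (min_width=14, slack=5)
Line 2: ['chemistry', 'by', 'how'] (min_width=16, slack=3)
Line 3: ['silver', 'rain', 'sun', 'one'] (min_width=19, slack=0)
Line 4: ['sound', 'read', 'library'] (min_width=18, slack=1)
Line 5: ['letter', 'sleepy', 'blue'] (min_width=18, slack=1)
Line 6: ['distance', 'this', 'how'] (min_width=17, slack=2)
Line 7: ['emerald', 'music', 'brick'] (min_width=19, slack=0)
Line 8: ['happy', 'fish', 'early'] (min_width=16, slack=3)
Total lines: 8

Answer: 8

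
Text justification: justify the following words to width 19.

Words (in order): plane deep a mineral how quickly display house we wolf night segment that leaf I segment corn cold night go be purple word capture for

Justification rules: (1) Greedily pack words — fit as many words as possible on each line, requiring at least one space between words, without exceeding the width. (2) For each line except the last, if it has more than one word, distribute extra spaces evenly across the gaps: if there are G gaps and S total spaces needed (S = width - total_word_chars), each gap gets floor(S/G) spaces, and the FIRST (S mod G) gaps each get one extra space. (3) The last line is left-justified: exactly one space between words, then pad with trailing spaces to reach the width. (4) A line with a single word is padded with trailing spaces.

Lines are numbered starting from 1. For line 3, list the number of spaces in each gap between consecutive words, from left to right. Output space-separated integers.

Answer: 3 2

Derivation:
Line 1: ['plane', 'deep', 'a'] (min_width=12, slack=7)
Line 2: ['mineral', 'how', 'quickly'] (min_width=19, slack=0)
Line 3: ['display', 'house', 'we'] (min_width=16, slack=3)
Line 4: ['wolf', 'night', 'segment'] (min_width=18, slack=1)
Line 5: ['that', 'leaf', 'I', 'segment'] (min_width=19, slack=0)
Line 6: ['corn', 'cold', 'night', 'go'] (min_width=18, slack=1)
Line 7: ['be', 'purple', 'word'] (min_width=14, slack=5)
Line 8: ['capture', 'for'] (min_width=11, slack=8)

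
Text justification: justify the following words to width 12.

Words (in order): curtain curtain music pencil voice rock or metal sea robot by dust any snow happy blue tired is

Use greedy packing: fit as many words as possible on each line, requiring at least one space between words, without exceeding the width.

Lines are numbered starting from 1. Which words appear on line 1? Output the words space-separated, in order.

Answer: curtain

Derivation:
Line 1: ['curtain'] (min_width=7, slack=5)
Line 2: ['curtain'] (min_width=7, slack=5)
Line 3: ['music', 'pencil'] (min_width=12, slack=0)
Line 4: ['voice', 'rock'] (min_width=10, slack=2)
Line 5: ['or', 'metal', 'sea'] (min_width=12, slack=0)
Line 6: ['robot', 'by'] (min_width=8, slack=4)
Line 7: ['dust', 'any'] (min_width=8, slack=4)
Line 8: ['snow', 'happy'] (min_width=10, slack=2)
Line 9: ['blue', 'tired'] (min_width=10, slack=2)
Line 10: ['is'] (min_width=2, slack=10)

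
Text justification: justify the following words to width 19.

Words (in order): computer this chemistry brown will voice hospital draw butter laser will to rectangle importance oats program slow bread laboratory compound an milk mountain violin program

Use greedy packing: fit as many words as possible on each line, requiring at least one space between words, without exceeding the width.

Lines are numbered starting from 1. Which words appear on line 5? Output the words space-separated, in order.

Line 1: ['computer', 'this'] (min_width=13, slack=6)
Line 2: ['chemistry', 'brown'] (min_width=15, slack=4)
Line 3: ['will', 'voice', 'hospital'] (min_width=19, slack=0)
Line 4: ['draw', 'butter', 'laser'] (min_width=17, slack=2)
Line 5: ['will', 'to', 'rectangle'] (min_width=17, slack=2)
Line 6: ['importance', 'oats'] (min_width=15, slack=4)
Line 7: ['program', 'slow', 'bread'] (min_width=18, slack=1)
Line 8: ['laboratory', 'compound'] (min_width=19, slack=0)
Line 9: ['an', 'milk', 'mountain'] (min_width=16, slack=3)
Line 10: ['violin', 'program'] (min_width=14, slack=5)

Answer: will to rectangle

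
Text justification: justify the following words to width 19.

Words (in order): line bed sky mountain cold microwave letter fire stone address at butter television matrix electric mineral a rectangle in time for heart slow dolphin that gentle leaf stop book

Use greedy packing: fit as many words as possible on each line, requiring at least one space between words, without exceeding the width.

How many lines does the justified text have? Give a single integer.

Line 1: ['line', 'bed', 'sky'] (min_width=12, slack=7)
Line 2: ['mountain', 'cold'] (min_width=13, slack=6)
Line 3: ['microwave', 'letter'] (min_width=16, slack=3)
Line 4: ['fire', 'stone', 'address'] (min_width=18, slack=1)
Line 5: ['at', 'butter'] (min_width=9, slack=10)
Line 6: ['television', 'matrix'] (min_width=17, slack=2)
Line 7: ['electric', 'mineral', 'a'] (min_width=18, slack=1)
Line 8: ['rectangle', 'in', 'time'] (min_width=17, slack=2)
Line 9: ['for', 'heart', 'slow'] (min_width=14, slack=5)
Line 10: ['dolphin', 'that', 'gentle'] (min_width=19, slack=0)
Line 11: ['leaf', 'stop', 'book'] (min_width=14, slack=5)
Total lines: 11

Answer: 11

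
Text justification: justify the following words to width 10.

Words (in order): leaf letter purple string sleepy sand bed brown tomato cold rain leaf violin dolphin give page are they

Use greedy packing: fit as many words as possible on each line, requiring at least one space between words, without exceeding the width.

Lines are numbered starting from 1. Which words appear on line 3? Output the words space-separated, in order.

Answer: purple

Derivation:
Line 1: ['leaf'] (min_width=4, slack=6)
Line 2: ['letter'] (min_width=6, slack=4)
Line 3: ['purple'] (min_width=6, slack=4)
Line 4: ['string'] (min_width=6, slack=4)
Line 5: ['sleepy'] (min_width=6, slack=4)
Line 6: ['sand', 'bed'] (min_width=8, slack=2)
Line 7: ['brown'] (min_width=5, slack=5)
Line 8: ['tomato'] (min_width=6, slack=4)
Line 9: ['cold', 'rain'] (min_width=9, slack=1)
Line 10: ['leaf'] (min_width=4, slack=6)
Line 11: ['violin'] (min_width=6, slack=4)
Line 12: ['dolphin'] (min_width=7, slack=3)
Line 13: ['give', 'page'] (min_width=9, slack=1)
Line 14: ['are', 'they'] (min_width=8, slack=2)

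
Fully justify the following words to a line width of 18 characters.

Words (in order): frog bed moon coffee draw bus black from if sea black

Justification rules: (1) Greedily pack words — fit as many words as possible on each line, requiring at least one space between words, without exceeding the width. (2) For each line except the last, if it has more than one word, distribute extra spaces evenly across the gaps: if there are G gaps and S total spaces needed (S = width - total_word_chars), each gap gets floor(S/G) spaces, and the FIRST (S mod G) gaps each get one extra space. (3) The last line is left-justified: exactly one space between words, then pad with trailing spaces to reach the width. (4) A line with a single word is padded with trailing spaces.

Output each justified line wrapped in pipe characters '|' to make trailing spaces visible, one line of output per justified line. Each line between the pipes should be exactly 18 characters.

Line 1: ['frog', 'bed', 'moon'] (min_width=13, slack=5)
Line 2: ['coffee', 'draw', 'bus'] (min_width=15, slack=3)
Line 3: ['black', 'from', 'if', 'sea'] (min_width=17, slack=1)
Line 4: ['black'] (min_width=5, slack=13)

Answer: |frog    bed   moon|
|coffee   draw  bus|
|black  from if sea|
|black             |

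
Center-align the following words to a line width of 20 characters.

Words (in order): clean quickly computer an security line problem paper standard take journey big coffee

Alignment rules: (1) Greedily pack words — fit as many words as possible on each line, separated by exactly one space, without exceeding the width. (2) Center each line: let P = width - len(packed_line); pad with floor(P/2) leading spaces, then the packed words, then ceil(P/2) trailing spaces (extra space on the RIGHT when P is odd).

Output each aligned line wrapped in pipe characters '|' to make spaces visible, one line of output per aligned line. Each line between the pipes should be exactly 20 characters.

Answer: |   clean quickly    |
|computer an security|
| line problem paper |
|   standard take    |
| journey big coffee |

Derivation:
Line 1: ['clean', 'quickly'] (min_width=13, slack=7)
Line 2: ['computer', 'an', 'security'] (min_width=20, slack=0)
Line 3: ['line', 'problem', 'paper'] (min_width=18, slack=2)
Line 4: ['standard', 'take'] (min_width=13, slack=7)
Line 5: ['journey', 'big', 'coffee'] (min_width=18, slack=2)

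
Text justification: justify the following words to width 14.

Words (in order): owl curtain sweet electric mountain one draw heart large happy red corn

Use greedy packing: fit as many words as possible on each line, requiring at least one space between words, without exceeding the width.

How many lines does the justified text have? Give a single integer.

Line 1: ['owl', 'curtain'] (min_width=11, slack=3)
Line 2: ['sweet', 'electric'] (min_width=14, slack=0)
Line 3: ['mountain', 'one'] (min_width=12, slack=2)
Line 4: ['draw', 'heart'] (min_width=10, slack=4)
Line 5: ['large', 'happy'] (min_width=11, slack=3)
Line 6: ['red', 'corn'] (min_width=8, slack=6)
Total lines: 6

Answer: 6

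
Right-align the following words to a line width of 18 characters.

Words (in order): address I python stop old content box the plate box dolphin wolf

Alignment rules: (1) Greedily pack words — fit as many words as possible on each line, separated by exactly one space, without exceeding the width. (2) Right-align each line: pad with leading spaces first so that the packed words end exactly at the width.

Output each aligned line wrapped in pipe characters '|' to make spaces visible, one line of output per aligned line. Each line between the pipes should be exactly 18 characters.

Answer: |  address I python|
|  stop old content|
| box the plate box|
|      dolphin wolf|

Derivation:
Line 1: ['address', 'I', 'python'] (min_width=16, slack=2)
Line 2: ['stop', 'old', 'content'] (min_width=16, slack=2)
Line 3: ['box', 'the', 'plate', 'box'] (min_width=17, slack=1)
Line 4: ['dolphin', 'wolf'] (min_width=12, slack=6)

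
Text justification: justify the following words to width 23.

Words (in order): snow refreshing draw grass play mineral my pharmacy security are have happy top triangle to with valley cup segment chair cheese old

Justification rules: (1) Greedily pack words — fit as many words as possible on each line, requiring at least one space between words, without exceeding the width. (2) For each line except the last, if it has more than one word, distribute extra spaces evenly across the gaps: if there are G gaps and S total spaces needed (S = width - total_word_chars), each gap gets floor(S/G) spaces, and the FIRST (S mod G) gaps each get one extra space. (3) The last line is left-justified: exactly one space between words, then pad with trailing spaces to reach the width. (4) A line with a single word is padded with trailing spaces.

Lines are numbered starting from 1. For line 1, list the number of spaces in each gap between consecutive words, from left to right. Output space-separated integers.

Line 1: ['snow', 'refreshing', 'draw'] (min_width=20, slack=3)
Line 2: ['grass', 'play', 'mineral', 'my'] (min_width=21, slack=2)
Line 3: ['pharmacy', 'security', 'are'] (min_width=21, slack=2)
Line 4: ['have', 'happy', 'top', 'triangle'] (min_width=23, slack=0)
Line 5: ['to', 'with', 'valley', 'cup'] (min_width=18, slack=5)
Line 6: ['segment', 'chair', 'cheese'] (min_width=20, slack=3)
Line 7: ['old'] (min_width=3, slack=20)

Answer: 3 2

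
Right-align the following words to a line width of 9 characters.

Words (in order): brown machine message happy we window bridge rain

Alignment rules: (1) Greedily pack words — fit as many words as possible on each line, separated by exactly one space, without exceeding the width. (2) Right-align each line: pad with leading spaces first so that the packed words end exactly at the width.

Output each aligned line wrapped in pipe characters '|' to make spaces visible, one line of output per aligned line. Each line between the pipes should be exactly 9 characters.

Line 1: ['brown'] (min_width=5, slack=4)
Line 2: ['machine'] (min_width=7, slack=2)
Line 3: ['message'] (min_width=7, slack=2)
Line 4: ['happy', 'we'] (min_width=8, slack=1)
Line 5: ['window'] (min_width=6, slack=3)
Line 6: ['bridge'] (min_width=6, slack=3)
Line 7: ['rain'] (min_width=4, slack=5)

Answer: |    brown|
|  machine|
|  message|
| happy we|
|   window|
|   bridge|
|     rain|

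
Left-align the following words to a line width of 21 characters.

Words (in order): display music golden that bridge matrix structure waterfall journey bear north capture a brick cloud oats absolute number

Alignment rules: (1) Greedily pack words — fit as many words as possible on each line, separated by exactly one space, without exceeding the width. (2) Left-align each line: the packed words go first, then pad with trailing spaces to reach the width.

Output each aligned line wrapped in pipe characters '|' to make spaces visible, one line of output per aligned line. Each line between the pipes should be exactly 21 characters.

Line 1: ['display', 'music', 'golden'] (min_width=20, slack=1)
Line 2: ['that', 'bridge', 'matrix'] (min_width=18, slack=3)
Line 3: ['structure', 'waterfall'] (min_width=19, slack=2)
Line 4: ['journey', 'bear', 'north'] (min_width=18, slack=3)
Line 5: ['capture', 'a', 'brick', 'cloud'] (min_width=21, slack=0)
Line 6: ['oats', 'absolute', 'number'] (min_width=20, slack=1)

Answer: |display music golden |
|that bridge matrix   |
|structure waterfall  |
|journey bear north   |
|capture a brick cloud|
|oats absolute number |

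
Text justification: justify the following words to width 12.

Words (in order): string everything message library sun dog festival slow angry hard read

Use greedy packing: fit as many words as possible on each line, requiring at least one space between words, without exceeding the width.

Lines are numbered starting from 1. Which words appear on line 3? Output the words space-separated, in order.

Line 1: ['string'] (min_width=6, slack=6)
Line 2: ['everything'] (min_width=10, slack=2)
Line 3: ['message'] (min_width=7, slack=5)
Line 4: ['library', 'sun'] (min_width=11, slack=1)
Line 5: ['dog', 'festival'] (min_width=12, slack=0)
Line 6: ['slow', 'angry'] (min_width=10, slack=2)
Line 7: ['hard', 'read'] (min_width=9, slack=3)

Answer: message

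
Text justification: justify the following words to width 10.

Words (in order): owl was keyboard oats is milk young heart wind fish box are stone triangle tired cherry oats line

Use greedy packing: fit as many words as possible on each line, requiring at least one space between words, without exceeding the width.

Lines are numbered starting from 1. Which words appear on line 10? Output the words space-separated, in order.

Answer: cherry

Derivation:
Line 1: ['owl', 'was'] (min_width=7, slack=3)
Line 2: ['keyboard'] (min_width=8, slack=2)
Line 3: ['oats', 'is'] (min_width=7, slack=3)
Line 4: ['milk', 'young'] (min_width=10, slack=0)
Line 5: ['heart', 'wind'] (min_width=10, slack=0)
Line 6: ['fish', 'box'] (min_width=8, slack=2)
Line 7: ['are', 'stone'] (min_width=9, slack=1)
Line 8: ['triangle'] (min_width=8, slack=2)
Line 9: ['tired'] (min_width=5, slack=5)
Line 10: ['cherry'] (min_width=6, slack=4)
Line 11: ['oats', 'line'] (min_width=9, slack=1)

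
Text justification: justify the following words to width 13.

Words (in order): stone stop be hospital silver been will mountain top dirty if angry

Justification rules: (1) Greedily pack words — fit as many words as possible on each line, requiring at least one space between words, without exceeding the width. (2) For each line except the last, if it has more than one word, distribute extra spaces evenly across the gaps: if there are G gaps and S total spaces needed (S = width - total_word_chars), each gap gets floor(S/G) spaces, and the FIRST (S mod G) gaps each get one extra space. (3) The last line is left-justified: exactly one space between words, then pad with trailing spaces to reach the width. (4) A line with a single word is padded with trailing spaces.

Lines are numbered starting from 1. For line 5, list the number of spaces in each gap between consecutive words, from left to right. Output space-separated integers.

Answer: 2 1

Derivation:
Line 1: ['stone', 'stop', 'be'] (min_width=13, slack=0)
Line 2: ['hospital'] (min_width=8, slack=5)
Line 3: ['silver', 'been'] (min_width=11, slack=2)
Line 4: ['will', 'mountain'] (min_width=13, slack=0)
Line 5: ['top', 'dirty', 'if'] (min_width=12, slack=1)
Line 6: ['angry'] (min_width=5, slack=8)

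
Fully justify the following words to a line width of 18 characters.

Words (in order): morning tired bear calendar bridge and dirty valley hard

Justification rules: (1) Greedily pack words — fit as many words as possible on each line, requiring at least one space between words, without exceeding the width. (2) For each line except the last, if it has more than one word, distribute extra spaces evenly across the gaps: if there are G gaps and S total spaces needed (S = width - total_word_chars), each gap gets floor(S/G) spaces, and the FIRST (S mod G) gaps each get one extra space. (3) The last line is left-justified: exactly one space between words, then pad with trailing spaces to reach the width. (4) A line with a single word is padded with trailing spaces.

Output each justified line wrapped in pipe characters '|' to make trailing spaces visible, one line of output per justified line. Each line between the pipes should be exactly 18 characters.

Answer: |morning tired bear|
|calendar    bridge|
|and  dirty  valley|
|hard              |

Derivation:
Line 1: ['morning', 'tired', 'bear'] (min_width=18, slack=0)
Line 2: ['calendar', 'bridge'] (min_width=15, slack=3)
Line 3: ['and', 'dirty', 'valley'] (min_width=16, slack=2)
Line 4: ['hard'] (min_width=4, slack=14)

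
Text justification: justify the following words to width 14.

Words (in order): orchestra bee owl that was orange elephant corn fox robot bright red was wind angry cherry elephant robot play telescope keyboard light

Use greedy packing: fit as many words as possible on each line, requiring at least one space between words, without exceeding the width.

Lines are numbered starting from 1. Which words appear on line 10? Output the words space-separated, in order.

Line 1: ['orchestra', 'bee'] (min_width=13, slack=1)
Line 2: ['owl', 'that', 'was'] (min_width=12, slack=2)
Line 3: ['orange'] (min_width=6, slack=8)
Line 4: ['elephant', 'corn'] (min_width=13, slack=1)
Line 5: ['fox', 'robot'] (min_width=9, slack=5)
Line 6: ['bright', 'red', 'was'] (min_width=14, slack=0)
Line 7: ['wind', 'angry'] (min_width=10, slack=4)
Line 8: ['cherry'] (min_width=6, slack=8)
Line 9: ['elephant', 'robot'] (min_width=14, slack=0)
Line 10: ['play', 'telescope'] (min_width=14, slack=0)
Line 11: ['keyboard', 'light'] (min_width=14, slack=0)

Answer: play telescope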